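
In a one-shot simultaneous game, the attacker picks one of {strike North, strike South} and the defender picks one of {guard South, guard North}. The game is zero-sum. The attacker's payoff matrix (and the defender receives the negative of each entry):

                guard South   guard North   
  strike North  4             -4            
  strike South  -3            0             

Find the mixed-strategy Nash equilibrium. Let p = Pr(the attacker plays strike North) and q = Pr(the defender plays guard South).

Set the defender's expected payoff from guard South equal to that from guard North:
  the defender's payoff to guard South: p·(-4) + (1−p)·3 = -7p + 3
  the defender's payoff to guard North: p·4 + (1−p)·0 = 4p
  -7p + 3 = 4p  ⇒  -11p = -3  ⇒  p = 3/11.
In a mixed equilibrium the attacker is indifferent between strike North and strike South; this condition fixes q.
  the attacker's payoff from strike North: q·4 + (1−q)·(-4) = 8q - 4
  the attacker's payoff from strike South: q·(-3) + (1−q)·0 = -3q
  8q - 4 = -3q  ⇒  11q = 4  ⇒  q = 4/11.

p = 3/11, q = 4/11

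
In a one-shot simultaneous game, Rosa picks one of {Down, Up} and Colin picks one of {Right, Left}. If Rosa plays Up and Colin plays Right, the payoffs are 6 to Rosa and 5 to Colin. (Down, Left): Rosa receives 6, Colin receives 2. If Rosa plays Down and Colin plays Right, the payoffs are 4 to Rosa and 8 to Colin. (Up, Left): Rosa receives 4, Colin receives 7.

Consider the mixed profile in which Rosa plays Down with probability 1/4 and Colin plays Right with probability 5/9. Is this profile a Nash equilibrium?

Given Colin's mix q = 5/9, Rosa's payoff from Down is 44/9 but from Up is 46/9. Rosa strictly prefers Up, so Rosa would not mix.
So the proposed profile is not a Nash equilibrium.

No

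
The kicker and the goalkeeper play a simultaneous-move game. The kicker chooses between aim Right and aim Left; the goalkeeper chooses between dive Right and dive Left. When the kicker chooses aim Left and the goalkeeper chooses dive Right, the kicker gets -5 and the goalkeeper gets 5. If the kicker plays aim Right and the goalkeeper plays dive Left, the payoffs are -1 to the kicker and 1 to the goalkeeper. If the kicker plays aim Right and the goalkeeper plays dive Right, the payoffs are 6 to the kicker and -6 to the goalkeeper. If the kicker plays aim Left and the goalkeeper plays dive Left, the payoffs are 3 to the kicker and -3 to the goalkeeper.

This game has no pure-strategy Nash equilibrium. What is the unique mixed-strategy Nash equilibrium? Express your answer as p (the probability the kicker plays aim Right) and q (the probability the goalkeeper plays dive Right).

p = 8/15, q = 4/15

In a mixed equilibrium the goalkeeper is indifferent between dive Right and dive Left; this condition fixes p.
  the goalkeeper's expected payoff from dive Right: p·(-6) + (1−p)·5 = -11p + 5
  the goalkeeper's expected payoff from dive Left: p·1 + (1−p)·(-3) = 4p - 3
  -11p + 5 = 4p - 3  ⇒  -15p = -8  ⇒  p = 8/15.
Set the kicker's expected payoff from aim Right equal to that from aim Left:
  the kicker's expected payoff from aim Right: q·6 + (1−q)·(-1) = 7q - 1
  the kicker's expected payoff from aim Left: q·(-5) + (1−q)·3 = -8q + 3
  7q - 1 = -8q + 3  ⇒  15q = 4  ⇒  q = 4/15.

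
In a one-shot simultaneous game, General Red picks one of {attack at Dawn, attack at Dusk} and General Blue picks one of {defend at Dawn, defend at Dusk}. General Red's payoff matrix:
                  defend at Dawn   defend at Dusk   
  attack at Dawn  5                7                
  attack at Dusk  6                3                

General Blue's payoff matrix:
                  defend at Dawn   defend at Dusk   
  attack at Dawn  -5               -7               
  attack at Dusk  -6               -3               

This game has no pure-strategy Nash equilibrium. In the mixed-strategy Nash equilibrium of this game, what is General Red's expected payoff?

General Red's indifference between attack at Dawn and attack at Dusk determines General Blue's mixing probability q:
  General Red's expected payoff from attack at Dawn: q·5 + (1−q)·7 = -2q + 7
  General Red's expected payoff from attack at Dusk: q·6 + (1−q)·3 = 3q + 3
  -2q + 7 = 3q + 3  ⇒  -5q = -4  ⇒  q = 4/5.
At equilibrium General Red is indifferent across rows, so General Red's payoff equals the payoff from attack at Dawn: (4/5)·5 + (1/5)·7 = 27/5.

27/5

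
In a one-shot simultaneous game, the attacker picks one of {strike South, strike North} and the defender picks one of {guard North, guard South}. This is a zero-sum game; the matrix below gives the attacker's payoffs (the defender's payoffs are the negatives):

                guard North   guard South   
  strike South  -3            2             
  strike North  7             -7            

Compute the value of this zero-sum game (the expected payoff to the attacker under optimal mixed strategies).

v = -7/19

For the attacker to be willing to mix, the attacker must be indifferent between strike South and strike North, which pins down the defender's mix.
  the attacker's expected payoff from strike South: q·(-3) + (1−q)·2 = -5q + 2
  the attacker's expected payoff from strike North: q·7 + (1−q)·(-7) = 14q - 7
  -5q + 2 = 14q - 7  ⇒  -19q = -9  ⇒  q = 9/19.
The value is the attacker's expected payoff against this mix (using strike South): (9/19)·(-3) + (10/19)·2 = -7/19.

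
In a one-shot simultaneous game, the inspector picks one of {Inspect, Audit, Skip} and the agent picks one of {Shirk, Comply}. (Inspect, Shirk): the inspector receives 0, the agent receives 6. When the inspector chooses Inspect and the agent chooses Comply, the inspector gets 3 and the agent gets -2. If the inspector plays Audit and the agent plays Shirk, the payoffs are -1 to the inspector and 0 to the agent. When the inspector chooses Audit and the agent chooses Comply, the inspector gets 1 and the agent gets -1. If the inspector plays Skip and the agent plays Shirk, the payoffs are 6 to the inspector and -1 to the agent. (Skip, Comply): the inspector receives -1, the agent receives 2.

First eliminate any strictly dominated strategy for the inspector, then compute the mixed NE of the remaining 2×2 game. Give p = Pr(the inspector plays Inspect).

The inspector's strategy Audit is strictly dominated by Inspect: 0 > -1 and 3 > 1. Eliminate Audit.
In a mixed equilibrium the agent is indifferent between Shirk and Comply; this condition fixes p.
  the agent's payoff to Shirk: p·6 + (1−p)·(-1) = 7p - 1
  the agent's payoff to Comply: p·(-2) + (1−p)·2 = -4p + 2
  7p - 1 = -4p + 2  ⇒  11p = 3  ⇒  p = 3/11.

p = 3/11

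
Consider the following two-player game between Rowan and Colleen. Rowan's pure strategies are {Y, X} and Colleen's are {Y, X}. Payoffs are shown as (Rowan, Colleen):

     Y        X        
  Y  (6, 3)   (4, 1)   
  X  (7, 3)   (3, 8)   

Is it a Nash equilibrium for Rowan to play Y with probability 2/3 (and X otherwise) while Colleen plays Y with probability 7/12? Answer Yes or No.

No

Given Rowan's mix p = 2/3, Colleen's payoff from Y is 3 but from X is 10/3. Colleen strictly prefers X, so Colleen would not mix.
So the proposed profile is not a Nash equilibrium.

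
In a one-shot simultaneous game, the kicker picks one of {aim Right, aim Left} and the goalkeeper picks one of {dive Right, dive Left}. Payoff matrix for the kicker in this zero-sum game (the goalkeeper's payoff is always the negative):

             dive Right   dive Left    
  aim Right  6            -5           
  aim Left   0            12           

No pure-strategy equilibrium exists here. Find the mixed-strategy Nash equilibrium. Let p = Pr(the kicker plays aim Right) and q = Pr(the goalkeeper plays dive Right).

p = 12/23, q = 17/23

In a mixed equilibrium the goalkeeper is indifferent between dive Right and dive Left; this condition fixes p.
  the goalkeeper's payoff to dive Right: p·(-6) + (1−p)·0 = -6p
  the goalkeeper's payoff to dive Left: p·5 + (1−p)·(-12) = 17p - 12
  -6p = 17p - 12  ⇒  -23p = -12  ⇒  p = 12/23.
Set the kicker's expected payoff from aim Right equal to that from aim Left:
  the kicker's payoff from aim Right: q·6 + (1−q)·(-5) = 11q - 5
  the kicker's payoff from aim Left: q·0 + (1−q)·12 = -12q + 12
  11q - 5 = -12q + 12  ⇒  23q = 17  ⇒  q = 17/23.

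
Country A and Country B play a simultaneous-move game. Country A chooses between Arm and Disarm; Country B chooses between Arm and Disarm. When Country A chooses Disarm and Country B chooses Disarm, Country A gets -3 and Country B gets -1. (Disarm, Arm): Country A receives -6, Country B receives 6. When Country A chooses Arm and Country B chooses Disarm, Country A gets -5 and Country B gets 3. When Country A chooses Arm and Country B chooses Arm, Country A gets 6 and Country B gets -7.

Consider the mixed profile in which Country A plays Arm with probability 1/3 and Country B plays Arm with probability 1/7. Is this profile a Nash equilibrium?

No

Given Country A's mix p = 1/3, Country B's payoff from Arm is 5/3 but from Disarm is 1/3. Country B strictly prefers Arm, so Country B would not mix.
So the proposed profile is not a Nash equilibrium.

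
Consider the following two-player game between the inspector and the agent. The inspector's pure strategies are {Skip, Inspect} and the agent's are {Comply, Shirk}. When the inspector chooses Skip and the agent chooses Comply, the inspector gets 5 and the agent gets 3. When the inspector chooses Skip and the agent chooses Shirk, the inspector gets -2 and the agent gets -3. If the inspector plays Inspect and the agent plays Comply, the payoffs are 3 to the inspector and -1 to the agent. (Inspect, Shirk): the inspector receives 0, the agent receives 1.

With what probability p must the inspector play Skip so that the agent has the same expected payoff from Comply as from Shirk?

p = 1/4

The agent's indifference between Comply and Shirk determines the inspector's mixing probability p:
  the agent's expected payoff from Comply: p·3 + (1−p)·(-1) = 4p - 1
  the agent's expected payoff from Shirk: p·(-3) + (1−p)·1 = -4p + 1
  4p - 1 = -4p + 1  ⇒  8p = 2  ⇒  p = 1/4.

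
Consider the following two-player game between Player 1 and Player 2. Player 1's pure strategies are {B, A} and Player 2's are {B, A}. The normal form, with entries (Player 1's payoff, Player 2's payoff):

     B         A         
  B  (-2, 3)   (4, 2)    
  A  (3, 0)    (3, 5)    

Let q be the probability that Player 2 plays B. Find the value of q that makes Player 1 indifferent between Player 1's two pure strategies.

For Player 1 to be willing to mix, Player 1 must be indifferent between B and A, which pins down Player 2's mix.
  Player 1's payoff from B: q·(-2) + (1−q)·4 = -6q + 4
  Player 1's payoff from A: q·3 + (1−q)·3 = 3
  -6q + 4 = 3  ⇒  -6q = -1  ⇒  q = 1/6.

q = 1/6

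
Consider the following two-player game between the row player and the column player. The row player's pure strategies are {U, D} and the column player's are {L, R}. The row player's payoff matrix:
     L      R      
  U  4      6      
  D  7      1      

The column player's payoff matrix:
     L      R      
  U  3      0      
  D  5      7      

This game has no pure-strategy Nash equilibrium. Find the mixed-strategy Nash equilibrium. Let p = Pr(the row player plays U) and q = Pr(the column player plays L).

p = 2/5, q = 5/8

For the column player to be willing to mix, the column player must be indifferent between L and R, which pins down the row player's mix.
  the column player's payoff from L: p·3 + (1−p)·5 = -2p + 5
  the column player's payoff from R: p·0 + (1−p)·7 = -7p + 7
  -2p + 5 = -7p + 7  ⇒  5p = 2  ⇒  p = 2/5.
The column player's mix must leave the row player indifferent between U and D.
  the row player's payoff from U: q·4 + (1−q)·6 = -2q + 6
  the row player's payoff from D: q·7 + (1−q)·1 = 6q + 1
  -2q + 6 = 6q + 1  ⇒  -8q = -5  ⇒  q = 5/8.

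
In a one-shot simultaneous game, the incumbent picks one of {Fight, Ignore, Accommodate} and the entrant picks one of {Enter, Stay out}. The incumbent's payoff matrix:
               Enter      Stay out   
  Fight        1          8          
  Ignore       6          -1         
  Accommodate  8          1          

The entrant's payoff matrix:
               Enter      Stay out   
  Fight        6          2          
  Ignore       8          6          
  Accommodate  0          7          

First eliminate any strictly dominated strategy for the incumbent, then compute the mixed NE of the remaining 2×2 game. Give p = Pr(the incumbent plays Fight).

p = 7/11

The incumbent's strategy Ignore is strictly dominated by Accommodate: 8 > 6 and 1 > -1. Eliminate Ignore.
The incumbent's mix must leave the entrant indifferent between Enter and Stay out.
  the entrant's payoff from Enter: p·6 + (1−p)·0 = 6p
  the entrant's payoff from Stay out: p·2 + (1−p)·7 = -5p + 7
  6p = -5p + 7  ⇒  11p = 7  ⇒  p = 7/11.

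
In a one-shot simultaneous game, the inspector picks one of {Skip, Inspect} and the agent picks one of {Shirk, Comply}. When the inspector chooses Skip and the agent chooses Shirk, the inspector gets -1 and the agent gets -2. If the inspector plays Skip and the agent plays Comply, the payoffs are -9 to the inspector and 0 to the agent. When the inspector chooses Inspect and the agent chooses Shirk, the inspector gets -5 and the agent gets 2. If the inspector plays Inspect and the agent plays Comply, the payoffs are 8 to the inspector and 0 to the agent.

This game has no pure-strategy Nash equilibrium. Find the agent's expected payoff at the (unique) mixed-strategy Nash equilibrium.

0

Set the agent's expected payoff from Shirk equal to that from Comply:
  the agent's expected payoff from Shirk: p·(-2) + (1−p)·2 = -4p + 2
  the agent's expected payoff from Comply: p·0 + (1−p)·0 = 0
  -4p + 2 = 0  ⇒  -4p = -2  ⇒  p = 1/2.
At equilibrium the agent is indifferent across columns, so the agent's payoff equals the payoff from Shirk: (1/2)·(-2) + (1/2)·2 = 0.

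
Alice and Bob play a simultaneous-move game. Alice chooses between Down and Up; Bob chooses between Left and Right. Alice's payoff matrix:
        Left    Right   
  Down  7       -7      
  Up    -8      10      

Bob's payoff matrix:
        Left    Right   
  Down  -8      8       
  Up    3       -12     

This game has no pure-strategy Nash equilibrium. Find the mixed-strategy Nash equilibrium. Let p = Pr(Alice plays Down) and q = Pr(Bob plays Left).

p = 15/31, q = 17/32

Set Bob's expected payoff from Left equal to that from Right:
  Bob's payoff to Left: p·(-8) + (1−p)·3 = -11p + 3
  Bob's payoff to Right: p·8 + (1−p)·(-12) = 20p - 12
  -11p + 3 = 20p - 12  ⇒  -31p = -15  ⇒  p = 15/31.
Set Alice's expected payoff from Down equal to that from Up:
  Alice's expected payoff from Down: q·7 + (1−q)·(-7) = 14q - 7
  Alice's expected payoff from Up: q·(-8) + (1−q)·10 = -18q + 10
  14q - 7 = -18q + 10  ⇒  32q = 17  ⇒  q = 17/32.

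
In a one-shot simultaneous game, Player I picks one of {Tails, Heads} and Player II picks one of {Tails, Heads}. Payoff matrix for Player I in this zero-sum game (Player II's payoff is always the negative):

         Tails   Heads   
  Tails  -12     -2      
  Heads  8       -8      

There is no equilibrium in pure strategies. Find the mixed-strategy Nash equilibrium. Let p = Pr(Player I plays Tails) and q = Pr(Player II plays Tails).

p = 8/13, q = 3/13

In a mixed equilibrium Player II is indifferent between Tails and Heads; this condition fixes p.
  Player II's payoff from Tails: p·12 + (1−p)·(-8) = 20p - 8
  Player II's payoff from Heads: p·2 + (1−p)·8 = -6p + 8
  20p - 8 = -6p + 8  ⇒  26p = 16  ⇒  p = 8/13.
Player II's mix must leave Player I indifferent between Tails and Heads.
  Player I's expected payoff from Tails: q·(-12) + (1−q)·(-2) = -10q - 2
  Player I's expected payoff from Heads: q·8 + (1−q)·(-8) = 16q - 8
  -10q - 2 = 16q - 8  ⇒  -26q = -6  ⇒  q = 3/13.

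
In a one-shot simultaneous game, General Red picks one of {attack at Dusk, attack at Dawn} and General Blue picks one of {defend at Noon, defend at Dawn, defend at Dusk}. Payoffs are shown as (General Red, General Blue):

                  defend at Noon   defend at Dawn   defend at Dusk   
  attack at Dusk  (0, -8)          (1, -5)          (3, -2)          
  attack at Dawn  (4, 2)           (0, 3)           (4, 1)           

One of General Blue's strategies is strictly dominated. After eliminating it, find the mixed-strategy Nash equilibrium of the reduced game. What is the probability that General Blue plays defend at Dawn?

General Blue's strategy defend at Noon is strictly dominated by defend at Dawn: -5 > -8 and 3 > 2. Eliminate defend at Noon.
For General Red to be willing to mix, General Red must be indifferent between attack at Dusk and attack at Dawn, which pins down General Blue's mix.
  General Red's expected payoff from attack at Dusk: q·1 + (1−q)·3 = -2q + 3
  General Red's expected payoff from attack at Dawn: q·0 + (1−q)·4 = -4q + 4
  -2q + 3 = -4q + 4  ⇒  2q = 1  ⇒  q = 1/2.

q = 1/2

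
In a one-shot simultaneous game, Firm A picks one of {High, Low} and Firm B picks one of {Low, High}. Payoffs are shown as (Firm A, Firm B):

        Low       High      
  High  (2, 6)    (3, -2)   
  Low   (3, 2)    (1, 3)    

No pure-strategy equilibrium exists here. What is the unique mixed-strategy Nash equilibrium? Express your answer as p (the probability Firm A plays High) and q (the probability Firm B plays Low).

Firm A's mix must leave Firm B indifferent between Low and High.
  Firm B's payoff to Low: p·6 + (1−p)·2 = 4p + 2
  Firm B's payoff to High: p·(-2) + (1−p)·3 = -5p + 3
  4p + 2 = -5p + 3  ⇒  9p = 1  ⇒  p = 1/9.
Set Firm A's expected payoff from High equal to that from Low:
  Firm A's payoff to High: q·2 + (1−q)·3 = -q + 3
  Firm A's payoff to Low: q·3 + (1−q)·1 = 2q + 1
  -q + 3 = 2q + 1  ⇒  -3q = -2  ⇒  q = 2/3.

p = 1/9, q = 2/3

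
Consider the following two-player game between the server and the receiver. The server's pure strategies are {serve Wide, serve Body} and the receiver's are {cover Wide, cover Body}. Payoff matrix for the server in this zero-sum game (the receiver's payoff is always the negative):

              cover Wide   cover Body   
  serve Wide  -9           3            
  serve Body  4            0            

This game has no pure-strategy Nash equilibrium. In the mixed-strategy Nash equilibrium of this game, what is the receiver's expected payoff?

-3/4

Set the receiver's expected payoff from cover Wide equal to that from cover Body:
  the receiver's expected payoff from cover Wide: p·9 + (1−p)·(-4) = 13p - 4
  the receiver's expected payoff from cover Body: p·(-3) + (1−p)·0 = -3p
  13p - 4 = -3p  ⇒  16p = 4  ⇒  p = 1/4.
At equilibrium the receiver is indifferent across columns, so the receiver's payoff equals the payoff from cover Wide: (1/4)·9 + (3/4)·(-4) = -3/4.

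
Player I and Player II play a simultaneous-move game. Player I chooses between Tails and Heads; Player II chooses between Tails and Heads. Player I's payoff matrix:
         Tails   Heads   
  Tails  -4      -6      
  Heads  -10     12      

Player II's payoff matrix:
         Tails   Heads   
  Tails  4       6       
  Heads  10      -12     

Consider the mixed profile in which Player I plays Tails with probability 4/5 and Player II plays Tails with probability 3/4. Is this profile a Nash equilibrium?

No

Given Player I's mix p = 4/5, Player II's payoff from Tails is 26/5 but from Heads is 12/5. Player II strictly prefers Tails, so Player II would not mix.
So the proposed profile is not a Nash equilibrium.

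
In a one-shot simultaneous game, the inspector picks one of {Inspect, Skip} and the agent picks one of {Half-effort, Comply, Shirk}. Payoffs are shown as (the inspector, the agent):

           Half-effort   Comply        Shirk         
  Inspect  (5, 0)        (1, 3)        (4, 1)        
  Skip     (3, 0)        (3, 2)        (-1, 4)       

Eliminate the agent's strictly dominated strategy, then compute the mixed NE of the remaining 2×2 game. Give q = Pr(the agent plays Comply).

The agent's strategy Half-effort is strictly dominated by Comply: 3 > 0 and 2 > 0. Eliminate Half-effort.
Set the inspector's expected payoff from Inspect equal to that from Skip:
  the inspector's expected payoff from Inspect: q·1 + (1−q)·4 = -3q + 4
  the inspector's expected payoff from Skip: q·3 + (1−q)·(-1) = 4q - 1
  -3q + 4 = 4q - 1  ⇒  -7q = -5  ⇒  q = 5/7.

q = 5/7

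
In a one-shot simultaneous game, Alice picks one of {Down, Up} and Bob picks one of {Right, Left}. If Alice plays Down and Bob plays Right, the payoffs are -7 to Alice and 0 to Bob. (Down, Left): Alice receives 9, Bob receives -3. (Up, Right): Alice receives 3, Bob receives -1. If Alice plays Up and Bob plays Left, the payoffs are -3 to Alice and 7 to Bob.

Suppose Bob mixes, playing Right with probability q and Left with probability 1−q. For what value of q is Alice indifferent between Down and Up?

Alice's indifference between Down and Up determines Bob's mixing probability q:
  Alice's payoff from Down: q·(-7) + (1−q)·9 = -16q + 9
  Alice's payoff from Up: q·3 + (1−q)·(-3) = 6q - 3
  -16q + 9 = 6q - 3  ⇒  -22q = -12  ⇒  q = 6/11.

q = 6/11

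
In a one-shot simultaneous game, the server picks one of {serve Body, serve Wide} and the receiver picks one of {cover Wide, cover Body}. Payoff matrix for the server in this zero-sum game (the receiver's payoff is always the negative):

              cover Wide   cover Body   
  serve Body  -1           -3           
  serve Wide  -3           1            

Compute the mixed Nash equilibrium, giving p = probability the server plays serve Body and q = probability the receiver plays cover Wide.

The server's mix must leave the receiver indifferent between cover Wide and cover Body.
  the receiver's payoff from cover Wide: p·1 + (1−p)·3 = -2p + 3
  the receiver's payoff from cover Body: p·3 + (1−p)·(-1) = 4p - 1
  -2p + 3 = 4p - 1  ⇒  -6p = -4  ⇒  p = 2/3.
For the server to be willing to mix, the server must be indifferent between serve Body and serve Wide, which pins down the receiver's mix.
  the server's payoff to serve Body: q·(-1) + (1−q)·(-3) = 2q - 3
  the server's payoff to serve Wide: q·(-3) + (1−q)·1 = -4q + 1
  2q - 3 = -4q + 1  ⇒  6q = 4  ⇒  q = 2/3.

p = 2/3, q = 2/3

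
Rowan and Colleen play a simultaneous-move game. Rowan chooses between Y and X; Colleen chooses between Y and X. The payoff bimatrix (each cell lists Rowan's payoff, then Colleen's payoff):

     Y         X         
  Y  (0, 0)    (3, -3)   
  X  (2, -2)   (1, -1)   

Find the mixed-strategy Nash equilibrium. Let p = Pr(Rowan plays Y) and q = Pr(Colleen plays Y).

p = 1/4, q = 1/2

For Colleen to be willing to mix, Colleen must be indifferent between Y and X, which pins down Rowan's mix.
  Colleen's expected payoff from Y: p·0 + (1−p)·(-2) = 2p - 2
  Colleen's expected payoff from X: p·(-3) + (1−p)·(-1) = -2p - 1
  2p - 2 = -2p - 1  ⇒  4p = 1  ⇒  p = 1/4.
Set Rowan's expected payoff from Y equal to that from X:
  Rowan's payoff to Y: q·0 + (1−q)·3 = -3q + 3
  Rowan's payoff to X: q·2 + (1−q)·1 = q + 1
  -3q + 3 = q + 1  ⇒  -4q = -2  ⇒  q = 1/2.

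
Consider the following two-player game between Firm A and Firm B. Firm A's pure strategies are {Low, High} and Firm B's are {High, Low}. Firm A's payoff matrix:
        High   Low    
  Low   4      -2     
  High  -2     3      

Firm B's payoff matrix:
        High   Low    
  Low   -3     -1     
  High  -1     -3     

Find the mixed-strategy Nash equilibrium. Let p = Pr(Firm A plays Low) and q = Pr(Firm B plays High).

For Firm B to be willing to mix, Firm B must be indifferent between High and Low, which pins down Firm A's mix.
  Firm B's expected payoff from High: p·(-3) + (1−p)·(-1) = -2p - 1
  Firm B's expected payoff from Low: p·(-1) + (1−p)·(-3) = 2p - 3
  -2p - 1 = 2p - 3  ⇒  -4p = -2  ⇒  p = 1/2.
Firm A's indifference between Low and High determines Firm B's mixing probability q:
  Firm A's payoff to Low: q·4 + (1−q)·(-2) = 6q - 2
  Firm A's payoff to High: q·(-2) + (1−q)·3 = -5q + 3
  6q - 2 = -5q + 3  ⇒  11q = 5  ⇒  q = 5/11.

p = 1/2, q = 5/11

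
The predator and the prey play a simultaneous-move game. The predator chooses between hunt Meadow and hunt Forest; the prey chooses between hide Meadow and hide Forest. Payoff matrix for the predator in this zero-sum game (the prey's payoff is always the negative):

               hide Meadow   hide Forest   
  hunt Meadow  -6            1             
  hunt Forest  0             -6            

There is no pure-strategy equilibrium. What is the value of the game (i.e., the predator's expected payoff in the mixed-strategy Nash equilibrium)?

Set the predator's expected payoff from hunt Meadow equal to that from hunt Forest:
  the predator's payoff from hunt Meadow: q·(-6) + (1−q)·1 = -7q + 1
  the predator's payoff from hunt Forest: q·0 + (1−q)·(-6) = 6q - 6
  -7q + 1 = 6q - 6  ⇒  -13q = -7  ⇒  q = 7/13.
The value is the predator's expected payoff against this mix (using hunt Meadow): (7/13)·(-6) + (6/13)·1 = -36/13.

v = -36/13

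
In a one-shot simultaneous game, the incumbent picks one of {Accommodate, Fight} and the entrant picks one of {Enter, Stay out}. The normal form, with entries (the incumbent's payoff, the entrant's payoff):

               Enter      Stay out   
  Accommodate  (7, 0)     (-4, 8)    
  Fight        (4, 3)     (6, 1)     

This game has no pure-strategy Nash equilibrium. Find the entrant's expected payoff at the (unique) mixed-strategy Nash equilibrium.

The entrant's indifference between Enter and Stay out determines the incumbent's mixing probability p:
  the entrant's expected payoff from Enter: p·0 + (1−p)·3 = -3p + 3
  the entrant's expected payoff from Stay out: p·8 + (1−p)·1 = 7p + 1
  -3p + 3 = 7p + 1  ⇒  -10p = -2  ⇒  p = 1/5.
At equilibrium the entrant is indifferent across columns, so the entrant's payoff equals the payoff from Enter: (1/5)·0 + (4/5)·3 = 12/5.

12/5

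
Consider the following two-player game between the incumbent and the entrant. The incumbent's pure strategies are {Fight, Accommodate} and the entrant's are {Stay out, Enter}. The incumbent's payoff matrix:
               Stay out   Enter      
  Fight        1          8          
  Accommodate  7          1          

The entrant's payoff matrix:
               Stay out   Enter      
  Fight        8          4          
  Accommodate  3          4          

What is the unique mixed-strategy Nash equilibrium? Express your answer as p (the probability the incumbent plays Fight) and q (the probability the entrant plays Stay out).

p = 1/5, q = 7/13

For the entrant to be willing to mix, the entrant must be indifferent between Stay out and Enter, which pins down the incumbent's mix.
  the entrant's payoff to Stay out: p·8 + (1−p)·3 = 5p + 3
  the entrant's payoff to Enter: p·4 + (1−p)·4 = 4
  5p + 3 = 4  ⇒  5p = 1  ⇒  p = 1/5.
The entrant's mix must leave the incumbent indifferent between Fight and Accommodate.
  the incumbent's payoff to Fight: q·1 + (1−q)·8 = -7q + 8
  the incumbent's payoff to Accommodate: q·7 + (1−q)·1 = 6q + 1
  -7q + 8 = 6q + 1  ⇒  -13q = -7  ⇒  q = 7/13.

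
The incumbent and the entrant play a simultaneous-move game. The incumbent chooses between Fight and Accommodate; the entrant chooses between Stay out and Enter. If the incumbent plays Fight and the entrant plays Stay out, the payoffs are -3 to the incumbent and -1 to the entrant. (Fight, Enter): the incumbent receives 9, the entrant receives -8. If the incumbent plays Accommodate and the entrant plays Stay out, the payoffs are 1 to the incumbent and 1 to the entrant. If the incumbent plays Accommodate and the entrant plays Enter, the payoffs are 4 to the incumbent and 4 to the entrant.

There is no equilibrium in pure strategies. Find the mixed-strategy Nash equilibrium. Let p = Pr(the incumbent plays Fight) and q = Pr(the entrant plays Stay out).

In a mixed equilibrium the entrant is indifferent between Stay out and Enter; this condition fixes p.
  the entrant's expected payoff from Stay out: p·(-1) + (1−p)·1 = -2p + 1
  the entrant's expected payoff from Enter: p·(-8) + (1−p)·4 = -12p + 4
  -2p + 1 = -12p + 4  ⇒  10p = 3  ⇒  p = 3/10.
The incumbent's indifference between Fight and Accommodate determines the entrant's mixing probability q:
  the incumbent's payoff to Fight: q·(-3) + (1−q)·9 = -12q + 9
  the incumbent's payoff to Accommodate: q·1 + (1−q)·4 = -3q + 4
  -12q + 9 = -3q + 4  ⇒  -9q = -5  ⇒  q = 5/9.

p = 3/10, q = 5/9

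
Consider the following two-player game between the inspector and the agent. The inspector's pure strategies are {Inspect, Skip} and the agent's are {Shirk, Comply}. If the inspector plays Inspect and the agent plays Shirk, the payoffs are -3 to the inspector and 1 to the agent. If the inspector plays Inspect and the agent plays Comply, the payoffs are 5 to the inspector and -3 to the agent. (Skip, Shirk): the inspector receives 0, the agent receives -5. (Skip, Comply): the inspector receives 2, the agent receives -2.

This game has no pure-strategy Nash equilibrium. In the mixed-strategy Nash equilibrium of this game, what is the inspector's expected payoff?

The inspector's indifference between Inspect and Skip determines the agent's mixing probability q:
  the inspector's expected payoff from Inspect: q·(-3) + (1−q)·5 = -8q + 5
  the inspector's expected payoff from Skip: q·0 + (1−q)·2 = -2q + 2
  -8q + 5 = -2q + 2  ⇒  -6q = -3  ⇒  q = 1/2.
At equilibrium the inspector is indifferent across rows, so the inspector's payoff equals the payoff from Inspect: (1/2)·(-3) + (1/2)·5 = 1.

1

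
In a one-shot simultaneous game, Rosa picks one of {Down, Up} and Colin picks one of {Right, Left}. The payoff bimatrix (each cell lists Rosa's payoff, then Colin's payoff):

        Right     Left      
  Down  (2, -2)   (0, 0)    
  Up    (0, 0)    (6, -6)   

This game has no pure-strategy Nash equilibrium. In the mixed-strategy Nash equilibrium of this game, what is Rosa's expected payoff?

3/2

Rosa's indifference between Down and Up determines Colin's mixing probability q:
  Rosa's payoff from Down: q·2 + (1−q)·0 = 2q
  Rosa's payoff from Up: q·0 + (1−q)·6 = -6q + 6
  2q = -6q + 6  ⇒  8q = 6  ⇒  q = 3/4.
At equilibrium Rosa is indifferent across rows, so Rosa's payoff equals the payoff from Down: (3/4)·2 + (1/4)·0 = 3/2.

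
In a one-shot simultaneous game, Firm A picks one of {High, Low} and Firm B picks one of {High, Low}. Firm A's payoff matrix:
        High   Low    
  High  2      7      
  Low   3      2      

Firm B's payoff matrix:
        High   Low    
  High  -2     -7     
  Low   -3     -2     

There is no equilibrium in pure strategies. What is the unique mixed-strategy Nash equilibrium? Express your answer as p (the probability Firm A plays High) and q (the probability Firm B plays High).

p = 1/6, q = 5/6

Firm B's indifference between High and Low determines Firm A's mixing probability p:
  Firm B's payoff to High: p·(-2) + (1−p)·(-3) = p - 3
  Firm B's payoff to Low: p·(-7) + (1−p)·(-2) = -5p - 2
  p - 3 = -5p - 2  ⇒  6p = 1  ⇒  p = 1/6.
Set Firm A's expected payoff from High equal to that from Low:
  Firm A's payoff to High: q·2 + (1−q)·7 = -5q + 7
  Firm A's payoff to Low: q·3 + (1−q)·2 = q + 2
  -5q + 7 = q + 2  ⇒  -6q = -5  ⇒  q = 5/6.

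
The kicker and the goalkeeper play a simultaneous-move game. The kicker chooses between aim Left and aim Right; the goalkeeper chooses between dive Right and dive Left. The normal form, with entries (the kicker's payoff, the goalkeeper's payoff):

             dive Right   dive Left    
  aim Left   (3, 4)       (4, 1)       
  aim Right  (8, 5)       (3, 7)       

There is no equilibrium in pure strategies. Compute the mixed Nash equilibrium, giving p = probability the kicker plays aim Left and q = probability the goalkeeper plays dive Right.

For the goalkeeper to be willing to mix, the goalkeeper must be indifferent between dive Right and dive Left, which pins down the kicker's mix.
  the goalkeeper's payoff to dive Right: p·4 + (1−p)·5 = -p + 5
  the goalkeeper's payoff to dive Left: p·1 + (1−p)·7 = -6p + 7
  -p + 5 = -6p + 7  ⇒  5p = 2  ⇒  p = 2/5.
The goalkeeper's mix must leave the kicker indifferent between aim Left and aim Right.
  the kicker's payoff to aim Left: q·3 + (1−q)·4 = -q + 4
  the kicker's payoff to aim Right: q·8 + (1−q)·3 = 5q + 3
  -q + 4 = 5q + 3  ⇒  -6q = -1  ⇒  q = 1/6.

p = 2/5, q = 1/6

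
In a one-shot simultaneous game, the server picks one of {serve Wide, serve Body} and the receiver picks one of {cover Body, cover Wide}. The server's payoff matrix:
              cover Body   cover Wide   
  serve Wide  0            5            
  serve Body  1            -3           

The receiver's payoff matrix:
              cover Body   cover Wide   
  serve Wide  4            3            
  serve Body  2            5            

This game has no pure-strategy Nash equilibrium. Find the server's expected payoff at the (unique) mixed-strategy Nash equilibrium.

Set the server's expected payoff from serve Wide equal to that from serve Body:
  the server's payoff from serve Wide: q·0 + (1−q)·5 = -5q + 5
  the server's payoff from serve Body: q·1 + (1−q)·(-3) = 4q - 3
  -5q + 5 = 4q - 3  ⇒  -9q = -8  ⇒  q = 8/9.
At equilibrium the server is indifferent across rows, so the server's payoff equals the payoff from serve Wide: (8/9)·0 + (1/9)·5 = 5/9.

5/9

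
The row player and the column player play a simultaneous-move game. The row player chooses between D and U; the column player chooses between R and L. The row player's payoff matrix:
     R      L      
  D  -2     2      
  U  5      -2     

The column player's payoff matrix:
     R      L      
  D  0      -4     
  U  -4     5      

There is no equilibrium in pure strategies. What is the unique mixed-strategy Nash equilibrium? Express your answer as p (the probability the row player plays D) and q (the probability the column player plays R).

The row player's mix must leave the column player indifferent between R and L.
  the column player's expected payoff from R: p·0 + (1−p)·(-4) = 4p - 4
  the column player's expected payoff from L: p·(-4) + (1−p)·5 = -9p + 5
  4p - 4 = -9p + 5  ⇒  13p = 9  ⇒  p = 9/13.
Set the row player's expected payoff from D equal to that from U:
  the row player's expected payoff from D: q·(-2) + (1−q)·2 = -4q + 2
  the row player's expected payoff from U: q·5 + (1−q)·(-2) = 7q - 2
  -4q + 2 = 7q - 2  ⇒  -11q = -4  ⇒  q = 4/11.

p = 9/13, q = 4/11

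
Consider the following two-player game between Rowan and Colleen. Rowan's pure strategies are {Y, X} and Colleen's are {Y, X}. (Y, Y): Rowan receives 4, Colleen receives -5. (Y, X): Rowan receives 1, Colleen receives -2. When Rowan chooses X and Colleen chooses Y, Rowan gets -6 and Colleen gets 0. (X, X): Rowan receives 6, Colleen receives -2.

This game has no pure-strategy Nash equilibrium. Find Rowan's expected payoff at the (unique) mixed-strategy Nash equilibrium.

Set Rowan's expected payoff from Y equal to that from X:
  Rowan's expected payoff from Y: q·4 + (1−q)·1 = 3q + 1
  Rowan's expected payoff from X: q·(-6) + (1−q)·6 = -12q + 6
  3q + 1 = -12q + 6  ⇒  15q = 5  ⇒  q = 1/3.
At equilibrium Rowan is indifferent across rows, so Rowan's payoff equals the payoff from Y: (1/3)·4 + (2/3)·1 = 2.

2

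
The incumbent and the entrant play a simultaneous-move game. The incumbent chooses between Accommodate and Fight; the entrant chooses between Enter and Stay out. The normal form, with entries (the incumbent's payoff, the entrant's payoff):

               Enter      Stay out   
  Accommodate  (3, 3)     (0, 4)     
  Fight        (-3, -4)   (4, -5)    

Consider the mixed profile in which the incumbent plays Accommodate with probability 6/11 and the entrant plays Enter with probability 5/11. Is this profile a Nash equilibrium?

No

Given the incumbent's mix p = 6/11, the entrant's payoff from Enter is -2/11 but from Stay out is -1/11. The entrant strictly prefers Stay out, so the entrant would not mix.
So the proposed profile is not a Nash equilibrium.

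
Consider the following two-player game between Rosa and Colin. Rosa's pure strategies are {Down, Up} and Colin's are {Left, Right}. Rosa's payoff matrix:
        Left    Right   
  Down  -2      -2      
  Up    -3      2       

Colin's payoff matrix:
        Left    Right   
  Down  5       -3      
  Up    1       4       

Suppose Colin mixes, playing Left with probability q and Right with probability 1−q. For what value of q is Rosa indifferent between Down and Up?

q = 4/5

Set Rosa's expected payoff from Down equal to that from Up:
  Rosa's expected payoff from Down: q·(-2) + (1−q)·(-2) = -2
  Rosa's expected payoff from Up: q·(-3) + (1−q)·2 = -5q + 2
  -2 = -5q + 2  ⇒  5q = 4  ⇒  q = 4/5.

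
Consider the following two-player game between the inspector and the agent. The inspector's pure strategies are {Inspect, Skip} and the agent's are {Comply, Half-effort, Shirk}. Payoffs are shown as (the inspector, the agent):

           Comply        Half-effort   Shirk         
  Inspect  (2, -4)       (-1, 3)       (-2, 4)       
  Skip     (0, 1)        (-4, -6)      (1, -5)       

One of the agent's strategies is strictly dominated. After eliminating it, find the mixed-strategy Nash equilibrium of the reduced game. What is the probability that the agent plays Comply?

q = 3/5

The agent's strategy Half-effort is strictly dominated by Shirk: 4 > 3 and -5 > -6. Eliminate Half-effort.
For the inspector to be willing to mix, the inspector must be indifferent between Inspect and Skip, which pins down the agent's mix.
  the inspector's expected payoff from Inspect: q·2 + (1−q)·(-2) = 4q - 2
  the inspector's expected payoff from Skip: q·0 + (1−q)·1 = -q + 1
  4q - 2 = -q + 1  ⇒  5q = 3  ⇒  q = 3/5.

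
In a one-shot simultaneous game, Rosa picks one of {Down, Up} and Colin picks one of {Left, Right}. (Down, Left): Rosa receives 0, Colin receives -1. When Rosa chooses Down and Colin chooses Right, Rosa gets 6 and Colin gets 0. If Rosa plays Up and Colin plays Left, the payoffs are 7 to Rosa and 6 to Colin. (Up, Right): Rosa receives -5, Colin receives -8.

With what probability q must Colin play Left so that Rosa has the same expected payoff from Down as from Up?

q = 11/18

Colin's mix must leave Rosa indifferent between Down and Up.
  Rosa's payoff from Down: q·0 + (1−q)·6 = -6q + 6
  Rosa's payoff from Up: q·7 + (1−q)·(-5) = 12q - 5
  -6q + 6 = 12q - 5  ⇒  -18q = -11  ⇒  q = 11/18.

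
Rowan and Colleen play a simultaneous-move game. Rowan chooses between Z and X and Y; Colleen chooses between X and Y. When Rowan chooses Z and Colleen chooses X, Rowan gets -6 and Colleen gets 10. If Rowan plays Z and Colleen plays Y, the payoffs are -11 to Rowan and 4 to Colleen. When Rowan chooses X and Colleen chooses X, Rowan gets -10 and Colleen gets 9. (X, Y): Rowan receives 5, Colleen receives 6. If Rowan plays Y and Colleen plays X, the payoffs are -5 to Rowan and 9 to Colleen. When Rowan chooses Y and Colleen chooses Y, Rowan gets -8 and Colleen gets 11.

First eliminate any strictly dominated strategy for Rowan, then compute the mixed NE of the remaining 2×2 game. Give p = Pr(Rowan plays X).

Rowan's strategy Z is strictly dominated by Y: -5 > -6 and -8 > -11. Eliminate Z.
Set Colleen's expected payoff from X equal to that from Y:
  Colleen's payoff to X: p·9 + (1−p)·9 = 9
  Colleen's payoff to Y: p·6 + (1−p)·11 = -5p + 11
  9 = -5p + 11  ⇒  5p = 2  ⇒  p = 2/5.

p = 2/5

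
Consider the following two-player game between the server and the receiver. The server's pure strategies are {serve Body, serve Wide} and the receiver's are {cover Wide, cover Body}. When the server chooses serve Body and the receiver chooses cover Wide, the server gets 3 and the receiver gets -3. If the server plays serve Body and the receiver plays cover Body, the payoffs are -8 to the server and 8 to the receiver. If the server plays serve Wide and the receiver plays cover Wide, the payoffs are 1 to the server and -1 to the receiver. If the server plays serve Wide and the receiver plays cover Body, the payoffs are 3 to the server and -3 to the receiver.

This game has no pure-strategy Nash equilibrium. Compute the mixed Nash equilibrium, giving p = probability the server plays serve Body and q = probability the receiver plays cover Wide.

p = 2/13, q = 11/13

For the receiver to be willing to mix, the receiver must be indifferent between cover Wide and cover Body, which pins down the server's mix.
  the receiver's payoff to cover Wide: p·(-3) + (1−p)·(-1) = -2p - 1
  the receiver's payoff to cover Body: p·8 + (1−p)·(-3) = 11p - 3
  -2p - 1 = 11p - 3  ⇒  -13p = -2  ⇒  p = 2/13.
Set the server's expected payoff from serve Body equal to that from serve Wide:
  the server's expected payoff from serve Body: q·3 + (1−q)·(-8) = 11q - 8
  the server's expected payoff from serve Wide: q·1 + (1−q)·3 = -2q + 3
  11q - 8 = -2q + 3  ⇒  13q = 11  ⇒  q = 11/13.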